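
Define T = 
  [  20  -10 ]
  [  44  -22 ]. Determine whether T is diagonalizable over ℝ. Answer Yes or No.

Yes

Characteristic polynomial: p(s) = s^2 + 2s = s(s + 2).
All 2 eigenvalues are distinct, so T is diagonalizable.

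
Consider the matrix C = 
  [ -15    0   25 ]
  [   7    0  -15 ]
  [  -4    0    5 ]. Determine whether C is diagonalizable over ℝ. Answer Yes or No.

No

Characteristic polynomial: p(r) = r^3 + 10r^2 + 25r = r(r + 5)^2.
r = -5 has algebraic multiplicity 2; rank(C + 5I) = 2, so geometric multiplicity = 1.
Geometric multiplicity < algebraic multiplicity, so C is not diagonalizable.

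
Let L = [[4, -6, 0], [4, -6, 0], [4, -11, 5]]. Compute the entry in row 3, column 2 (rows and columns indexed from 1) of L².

-13

Characteristic polynomial: μ^3 - 3μ^2 - 10μ = μ(μ - 5)(μ + 2), so the eigenvalues are -2, 0, 5.
μ=0: eigenvector (3, 2, 2).
μ=-2: eigenvector (1, 1, 1).
μ=5: eigenvector (0, 0, 1).
P = [[3, 1, 0], [2, 1, 0], [2, 1, 1]], D = diag(0, -2, 5), P⁻¹ = [[1, -1, 0], [-2, 3, 0], [0, -1, 1]].
L² = P·diag(0, 4, 25)·P⁻¹ = [[-8, 12, 0], [-8, 12, 0], [-8, -13, 25]].
The requested entry is -13.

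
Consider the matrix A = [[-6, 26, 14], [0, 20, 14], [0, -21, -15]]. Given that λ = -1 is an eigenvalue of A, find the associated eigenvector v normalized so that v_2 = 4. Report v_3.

-6

A + 1I = [[-5, 26, 14], [0, 21, 14], [0, -21, -14]].
Solving (A + 1I)v = 0 gives the eigenspace spanned by (4, 4, -6).
With v_2 = 4, v = (4, 4, -6), so v_3 = -6.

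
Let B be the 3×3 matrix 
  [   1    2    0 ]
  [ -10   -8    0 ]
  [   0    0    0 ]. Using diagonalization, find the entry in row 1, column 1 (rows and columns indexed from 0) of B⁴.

956

Characteristic polynomial: s^3 + 7s^2 + 12s = s(s + 3)(s + 4), so the eigenvalues are -4, -3, 0.
s=-3: eigenvector (1, -2, 0).
s=-4: eigenvector (-2, 5, 0).
s=0: eigenvector (0, 0, 1).
P = [[1, -2, 0], [-2, 5, 0], [0, 0, 1]], D = diag(-3, -4, 0), P⁻¹ = [[5, 2, 0], [2, 1, 0], [0, 0, 1]].
B⁴ = P·diag(81, 256, 0)·P⁻¹ = [[-619, -350, 0], [1750, 956, 0], [0, 0, 0]].
The requested entry is 956.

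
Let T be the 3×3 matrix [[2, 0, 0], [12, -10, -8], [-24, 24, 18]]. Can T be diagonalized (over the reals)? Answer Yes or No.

Characteristic polynomial: p(λ) = λ^3 - 10λ^2 + 28λ - 24 = (λ - 6)(λ - 2)^2.
λ = 2 has algebraic multiplicity 2; rank(T − 2I) = 1, so geometric multiplicity = 2.
Every eigenvalue has geometric = algebraic multiplicity, so T is diagonalizable.

Yes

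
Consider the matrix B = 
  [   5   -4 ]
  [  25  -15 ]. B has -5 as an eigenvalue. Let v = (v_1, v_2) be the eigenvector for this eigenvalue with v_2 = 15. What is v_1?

6

B + 5I = [[10, -4], [25, -10]].
Solving (B + 5I)v = 0 gives the eigenspace spanned by (6, 15).
With v_2 = 15, v = (6, 15), so v_1 = 6.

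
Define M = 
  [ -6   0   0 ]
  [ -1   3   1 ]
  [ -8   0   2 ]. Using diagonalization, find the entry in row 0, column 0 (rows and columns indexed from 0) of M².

36

Characteristic polynomial: t^3 + t^2 - 24t + 36 = (t - 3)(t - 2)(t + 6), so the eigenvalues are -6, 2, 3.
t=2: eigenvector (0, -1, 1).
t=3: eigenvector (0, 1, 0).
t=-6: eigenvector (1, 0, 1).
P = [[0, 0, 1], [-1, 1, 0], [1, 0, 1]], D = diag(2, 3, -6), P⁻¹ = [[-1, 0, 1], [-1, 1, 1], [1, 0, 0]].
M² = P·diag(4, 9, 36)·P⁻¹ = [[36, 0, 0], [-5, 9, 5], [32, 0, 4]].
The requested entry is 36.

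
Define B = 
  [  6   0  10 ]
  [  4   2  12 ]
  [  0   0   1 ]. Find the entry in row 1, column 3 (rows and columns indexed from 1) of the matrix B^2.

70

Characteristic polynomial: μ^3 - 9μ^2 + 20μ - 12 = (μ - 6)(μ - 2)(μ - 1), so the eigenvalues are 1, 2, 6.
μ=6: eigenvector (1, 1, 0).
μ=2: eigenvector (0, 1, 0).
μ=1: eigenvector (-2, -4, 1).
P = [[1, 0, -2], [1, 1, -4], [0, 0, 1]], D = diag(6, 2, 1), P⁻¹ = [[1, 0, 2], [-1, 1, 2], [0, 0, 1]].
B² = P·diag(36, 4, 1)·P⁻¹ = [[36, 0, 70], [32, 4, 76], [0, 0, 1]].
The requested entry is 70.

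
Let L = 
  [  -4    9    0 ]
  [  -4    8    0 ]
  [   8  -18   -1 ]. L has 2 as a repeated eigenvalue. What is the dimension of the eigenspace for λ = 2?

L − 2I = [[-6, 9, 0], [-4, 6, 0], [8, -18, -3]].
This matrix has rank 2, so its null space has dimension 3 − 2 = 1.

1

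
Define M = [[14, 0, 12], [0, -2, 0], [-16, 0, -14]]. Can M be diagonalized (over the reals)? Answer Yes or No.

Characteristic polynomial: p(t) = t^3 + 2t^2 - 4t - 8 = (t - 2)(t + 2)^2.
t = -2 has algebraic multiplicity 2; rank(M + 2I) = 1, so geometric multiplicity = 2.
Every eigenvalue has geometric = algebraic multiplicity, so M is diagonalizable.

Yes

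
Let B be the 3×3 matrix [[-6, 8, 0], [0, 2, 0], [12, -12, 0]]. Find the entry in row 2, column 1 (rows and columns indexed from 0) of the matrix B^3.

-432

Characteristic polynomial: t^3 + 4t^2 - 12t = t(t - 2)(t + 6), so the eigenvalues are -6, 0, 2.
t=0: eigenvector (0, 0, 1).
t=2: eigenvector (1, 1, 0).
t=-6: eigenvector (1, 0, -2).
P = [[0, 1, 1], [0, 1, 0], [1, 0, -2]], D = diag(0, 2, -6), P⁻¹ = [[2, -2, 1], [0, 1, 0], [1, -1, 0]].
B³ = P·diag(0, 8, -216)·P⁻¹ = [[-216, 224, 0], [0, 8, 0], [432, -432, 0]].
The requested entry is -432.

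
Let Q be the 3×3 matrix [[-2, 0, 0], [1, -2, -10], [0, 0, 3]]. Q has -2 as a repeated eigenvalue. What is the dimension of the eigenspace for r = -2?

1

Q + 2I = [[0, 0, 0], [1, 0, -10], [0, 0, 5]].
This matrix has rank 2, so its null space has dimension 3 − 2 = 1.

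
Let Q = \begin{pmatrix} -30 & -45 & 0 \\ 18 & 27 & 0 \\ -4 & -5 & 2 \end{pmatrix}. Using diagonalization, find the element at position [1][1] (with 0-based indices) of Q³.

Characteristic polynomial: μ^3 + μ^2 - 6μ = μ(μ - 2)(μ + 3), so the eigenvalues are -3, 0, 2.
μ=0: eigenvector (-3, 2, -1).
μ=2: eigenvector (0, 0, 1).
μ=-3: eigenvector (-5, 3, -1).
P = [[-3, 0, -5], [2, 0, 3], [-1, 1, -1]], D = diag(0, 2, -3), P⁻¹ = [[3, 5, 0], [1, 2, 1], [-2, -3, 0]].
Q³ = P·diag(0, 8, -27)·P⁻¹ = [[-270, -405, 0], [162, 243, 0], [-46, -65, 8]].
The requested entry is 243.

243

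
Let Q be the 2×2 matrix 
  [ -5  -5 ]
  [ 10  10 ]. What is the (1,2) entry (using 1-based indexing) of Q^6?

Characteristic polynomial: s^2 - 5s = s(s - 5), so the eigenvalues are 0, 5.
s=5: eigenvector (-1, 2).
s=0: eigenvector (1, -1).
P = [[-1, 1], [2, -1]], D = diag(5, 0), P⁻¹ = [[1, 1], [2, 1]].
Q⁶ = P·diag(15625, 0)·P⁻¹ = [[-15625, -15625], [31250, 31250]].
The requested entry is -15625.

-15625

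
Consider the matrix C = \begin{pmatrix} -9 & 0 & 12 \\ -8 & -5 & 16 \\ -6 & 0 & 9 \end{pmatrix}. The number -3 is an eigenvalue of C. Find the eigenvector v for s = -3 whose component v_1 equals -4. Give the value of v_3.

C + 3I = [[-6, 0, 12], [-8, -2, 16], [-6, 0, 12]].
Solving (C + 3I)v = 0 gives the eigenspace spanned by (-4, 0, -2).
With v_1 = -4, v = (-4, 0, -2), so v_3 = -2.

-2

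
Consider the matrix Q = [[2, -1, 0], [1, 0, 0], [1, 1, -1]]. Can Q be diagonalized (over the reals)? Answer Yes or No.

Characteristic polynomial: p(t) = t^3 - t^2 - t + 1 = (t - 1)^2(t + 1).
t = 1 has algebraic multiplicity 2; rank(Q − 1I) = 2, so geometric multiplicity = 1.
Geometric multiplicity < algebraic multiplicity, so Q is not diagonalizable.

No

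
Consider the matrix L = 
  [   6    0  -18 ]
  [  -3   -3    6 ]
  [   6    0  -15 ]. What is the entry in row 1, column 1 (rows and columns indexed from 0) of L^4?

81

Characteristic polynomial: t^3 + 12t^2 + 45t + 54 = (t + 3)^2(t + 6), so the eigenvalues are -6, -3, -3.
t=-3: eigenvector (-4, 1, -2).
t=-6: eigenvector (-3, 1, -2).
t=-3: eigenvector (2, 0, 1).
P = [[-4, -3, 2], [1, 1, 0], [-2, -2, 1]], D = diag(-3, -6, -3), P⁻¹ = [[-1, 1, 2], [1, 0, -2], [0, 2, 1]].
L⁴ = P·diag(81, 1296, 81)·P⁻¹ = [[-3564, 0, 7290], [1215, 81, -2430], [-2430, 0, 4941]].
The requested entry is 81.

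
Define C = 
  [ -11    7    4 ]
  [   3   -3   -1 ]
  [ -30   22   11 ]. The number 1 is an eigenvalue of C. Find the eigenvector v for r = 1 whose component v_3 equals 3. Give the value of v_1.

C − 1I = [[-12, 7, 4], [3, -4, -1], [-30, 22, 10]].
Solving (C − 1I)v = 0 gives the eigenspace spanned by (1, 0, 3).
With v_3 = 3, v = (1, 0, 3), so v_1 = 1.

1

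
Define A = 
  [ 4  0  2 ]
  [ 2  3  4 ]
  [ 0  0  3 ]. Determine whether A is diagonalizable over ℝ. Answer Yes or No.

Characteristic polynomial: p(t) = t^3 - 10t^2 + 33t - 36 = (t - 4)(t - 3)^2.
t = 3 has algebraic multiplicity 2; rank(A − 3I) = 1, so geometric multiplicity = 2.
Every eigenvalue has geometric = algebraic multiplicity, so A is diagonalizable.

Yes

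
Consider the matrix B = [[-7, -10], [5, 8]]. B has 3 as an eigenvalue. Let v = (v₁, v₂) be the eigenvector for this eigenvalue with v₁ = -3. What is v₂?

3

B − 3I = [[-10, -10], [5, 5]].
Solving (B − 3I)v = 0 gives the eigenspace spanned by (-3, 3).
With v₁ = -3, v = (-3, 3), so v₂ = 3.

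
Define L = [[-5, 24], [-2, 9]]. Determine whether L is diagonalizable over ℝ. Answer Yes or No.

Characteristic polynomial: p(t) = t^2 - 4t + 3 = (t - 3)(t - 1).
All 2 eigenvalues are distinct, so L is diagonalizable.

Yes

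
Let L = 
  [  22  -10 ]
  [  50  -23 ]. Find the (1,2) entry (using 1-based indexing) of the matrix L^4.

Characteristic polynomial: s^2 + s - 6 = (s - 2)(s + 3), so the eigenvalues are -3, 2.
s=2: eigenvector (1, 2).
s=-3: eigenvector (2, 5).
P = [[1, 2], [2, 5]], D = diag(2, -3), P⁻¹ = [[5, -2], [-2, 1]].
L⁴ = P·diag(16, 81)·P⁻¹ = [[-244, 130], [-650, 341]].
The requested entry is 130.

130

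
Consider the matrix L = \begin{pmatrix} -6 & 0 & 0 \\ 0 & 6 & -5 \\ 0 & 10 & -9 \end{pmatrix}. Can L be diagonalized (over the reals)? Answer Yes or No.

Yes

Characteristic polynomial: p(r) = r^3 + 9r^2 + 14r - 24 = (r - 1)(r + 4)(r + 6).
All 3 eigenvalues are distinct, so L is diagonalizable.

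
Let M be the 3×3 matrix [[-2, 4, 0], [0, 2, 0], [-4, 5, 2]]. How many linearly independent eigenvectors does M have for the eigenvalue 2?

M − 2I = [[-4, 4, 0], [0, 0, 0], [-4, 5, 0]].
This matrix has rank 2, so its null space has dimension 3 − 2 = 1.

1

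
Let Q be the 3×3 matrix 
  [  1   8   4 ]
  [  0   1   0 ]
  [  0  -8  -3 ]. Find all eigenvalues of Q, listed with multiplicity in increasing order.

-3, 1, 1

Characteristic polynomial: p(r) = r^3 + r^2 - 5r + 3 = (r - 1)^2(r + 3).
Roots (with multiplicity): -3, 1, 1.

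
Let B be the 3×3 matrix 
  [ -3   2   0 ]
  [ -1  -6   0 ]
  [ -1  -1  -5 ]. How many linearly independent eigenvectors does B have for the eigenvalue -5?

B + 5I = [[2, 2, 0], [-1, -1, 0], [-1, -1, 0]].
This matrix has rank 1, so its null space has dimension 3 − 1 = 2.

2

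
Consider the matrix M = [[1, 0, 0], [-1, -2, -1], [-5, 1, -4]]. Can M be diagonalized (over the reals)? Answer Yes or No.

Characteristic polynomial: p(s) = s^3 + 5s^2 + 3s - 9 = (s - 1)(s + 3)^2.
s = -3 has algebraic multiplicity 2; rank(M + 3I) = 2, so geometric multiplicity = 1.
Geometric multiplicity < algebraic multiplicity, so M is not diagonalizable.

No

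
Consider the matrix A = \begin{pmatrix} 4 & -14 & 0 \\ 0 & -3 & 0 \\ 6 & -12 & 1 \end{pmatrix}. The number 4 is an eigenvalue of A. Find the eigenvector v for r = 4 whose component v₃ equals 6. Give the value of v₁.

A − 4I = [[0, -14, 0], [0, -7, 0], [6, -12, -3]].
Solving (A − 4I)v = 0 gives the eigenspace spanned by (3, 0, 6).
With v₃ = 6, v = (3, 0, 6), so v₁ = 3.

3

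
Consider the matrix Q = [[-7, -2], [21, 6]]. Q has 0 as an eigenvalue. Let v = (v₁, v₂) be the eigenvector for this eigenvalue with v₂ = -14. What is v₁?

Q = [[-7, -2], [21, 6]].
Solving (Q)v = 0 gives the eigenspace spanned by (4, -14).
With v₂ = -14, v = (4, -14), so v₁ = 4.

4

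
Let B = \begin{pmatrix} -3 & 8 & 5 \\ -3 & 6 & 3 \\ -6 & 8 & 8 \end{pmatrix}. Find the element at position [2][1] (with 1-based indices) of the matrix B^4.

Characteristic polynomial: λ^3 - 11λ^2 + 36λ - 36 = (λ - 6)(λ - 3)(λ - 2), so the eigenvalues are 2, 3, 6.
λ=6: eigenvector (-2, -1, -2).
λ=3: eigenvector (3, 1, 2).
λ=2: eigenvector (1, 0, 1).
P = [[-2, 3, 1], [-1, 1, 0], [-2, 2, 1]], D = diag(6, 3, 2), P⁻¹ = [[1, -1, -1], [1, 0, -1], [0, -2, 1]].
B⁴ = P·diag(1296, 81, 16)·P⁻¹ = [[-2349, 2560, 2365], [-1215, 1296, 1215], [-2430, 2560, 2446]].
The requested entry is -1215.

-1215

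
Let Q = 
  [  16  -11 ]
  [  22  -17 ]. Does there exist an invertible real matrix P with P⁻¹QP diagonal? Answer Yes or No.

Characteristic polynomial: p(t) = t^2 + t - 30 = (t - 5)(t + 6).
All 2 eigenvalues are distinct, so Q is diagonalizable.

Yes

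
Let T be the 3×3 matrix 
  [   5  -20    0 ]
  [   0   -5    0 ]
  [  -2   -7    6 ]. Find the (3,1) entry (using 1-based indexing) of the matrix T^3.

-182

Characteristic polynomial: s^3 - 6s^2 - 25s + 150 = (s - 6)(s - 5)(s + 5), so the eigenvalues are -5, 5, 6.
s=5: eigenvector (1, 0, 2).
s=-5: eigenvector (2, 1, 1).
s=6: eigenvector (0, 0, 1).
P = [[1, 2, 0], [0, 1, 0], [2, 1, 1]], D = diag(5, -5, 6), P⁻¹ = [[1, -2, 0], [0, 1, 0], [-2, 3, 1]].
T³ = P·diag(125, -125, 216)·P⁻¹ = [[125, -500, 0], [0, -125, 0], [-182, 23, 216]].
The requested entry is -182.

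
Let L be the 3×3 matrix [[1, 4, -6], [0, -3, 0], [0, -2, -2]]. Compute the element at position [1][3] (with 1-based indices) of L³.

Characteristic polynomial: t^3 + 4t^2 + t - 6 = (t - 1)(t + 2)(t + 3), so the eigenvalues are -3, -2, 1.
t=-2: eigenvector (2, 0, 1).
t=-3: eigenvector (2, 1, 2).
t=1: eigenvector (1, 0, 0).
P = [[2, 2, 1], [0, 1, 0], [1, 2, 0]], D = diag(-2, -3, 1), P⁻¹ = [[0, -2, 1], [0, 1, 0], [1, 2, -2]].
L³ = P·diag(-8, -27, 1)·P⁻¹ = [[1, -20, -18], [0, -27, 0], [0, -38, -8]].
The requested entry is -18.

-18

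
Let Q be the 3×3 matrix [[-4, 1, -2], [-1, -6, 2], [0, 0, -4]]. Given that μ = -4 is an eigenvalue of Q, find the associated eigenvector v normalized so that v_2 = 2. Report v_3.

Q + 4I = [[0, 1, -2], [-1, -2, 2], [0, 0, 0]].
Solving (Q + 4I)v = 0 gives the eigenspace spanned by (-2, 2, 1).
With v_2 = 2, v = (-2, 2, 1), so v_3 = 1.

1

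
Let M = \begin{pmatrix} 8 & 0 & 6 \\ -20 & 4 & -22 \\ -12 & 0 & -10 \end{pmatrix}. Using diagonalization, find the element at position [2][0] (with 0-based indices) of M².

Characteristic polynomial: μ^3 - 2μ^2 - 16μ + 32 = (μ - 4)(μ - 2)(μ + 4), so the eigenvalues are -4, 2, 4.
μ=-4: eigenvector (-1, 3, 2).
μ=4: eigenvector (0, 1, 0).
μ=2: eigenvector (-1, 1, 1).
P = [[-1, 0, -1], [3, 1, 1], [2, 0, 1]], D = diag(-4, 4, 2), P⁻¹ = [[1, 0, 1], [-1, 1, -2], [-2, 0, -1]].
M² = P·diag(16, 16, 4)·P⁻¹ = [[-8, 0, -12], [24, 16, 12], [24, 0, 28]].
The requested entry is 24.

24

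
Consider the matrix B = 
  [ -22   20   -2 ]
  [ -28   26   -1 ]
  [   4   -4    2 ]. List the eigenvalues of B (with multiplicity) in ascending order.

Characteristic polynomial: p(t) = t^3 - 6t^2 + 32 = (t - 4)^2(t + 2).
Roots (with multiplicity): -2, 4, 4.

-2, 4, 4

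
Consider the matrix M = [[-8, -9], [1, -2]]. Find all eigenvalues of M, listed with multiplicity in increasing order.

-5, -5

Characteristic polynomial: p(s) = s^2 + 10s + 25 = (s + 5)^2.
Roots (with multiplicity): -5, -5.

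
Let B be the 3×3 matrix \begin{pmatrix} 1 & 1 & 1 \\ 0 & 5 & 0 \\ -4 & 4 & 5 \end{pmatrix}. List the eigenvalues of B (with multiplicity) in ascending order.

3, 3, 5

Characteristic polynomial: p(s) = s^3 - 11s^2 + 39s - 45 = (s - 5)(s - 3)^2.
Roots (with multiplicity): 3, 3, 5.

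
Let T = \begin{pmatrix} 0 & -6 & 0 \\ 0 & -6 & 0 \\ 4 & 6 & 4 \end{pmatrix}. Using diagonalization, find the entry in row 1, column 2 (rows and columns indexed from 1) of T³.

Characteristic polynomial: r^3 + 2r^2 - 24r = r(r - 4)(r + 6), so the eigenvalues are -6, 0, 4.
r=0: eigenvector (1, 0, -1).
r=4: eigenvector (0, 0, 1).
r=-6: eigenvector (1, 1, -1).
P = [[1, 0, 1], [0, 0, 1], [-1, 1, -1]], D = diag(0, 4, -6), P⁻¹ = [[1, -1, 0], [1, 0, 1], [0, 1, 0]].
T³ = P·diag(0, 64, -216)·P⁻¹ = [[0, -216, 0], [0, -216, 0], [64, 216, 64]].
The requested entry is -216.

-216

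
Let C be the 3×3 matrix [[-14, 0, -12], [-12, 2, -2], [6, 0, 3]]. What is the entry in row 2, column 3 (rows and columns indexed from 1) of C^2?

Characteristic polynomial: t^3 + 9t^2 + 8t - 60 = (t - 2)(t + 5)(t + 6), so the eigenvalues are -6, -5, 2.
t=-5: eigenvector (-4, -6, 3).
t=2: eigenvector (0, 1, 0).
t=-6: eigenvector (3, 4, -2).
P = [[-4, 0, 3], [-6, 1, 4], [3, 0, -2]], D = diag(-5, 2, -6), P⁻¹ = [[2, 0, 3], [0, 1, 2], [3, 0, 4]].
C² = P·diag(25, 4, 36)·P⁻¹ = [[124, 0, 132], [132, 4, 134], [-66, 0, -63]].
The requested entry is 134.

134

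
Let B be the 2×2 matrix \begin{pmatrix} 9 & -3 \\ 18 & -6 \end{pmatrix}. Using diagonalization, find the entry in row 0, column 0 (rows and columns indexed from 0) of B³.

Characteristic polynomial: μ^2 - 3μ = μ(μ - 3), so the eigenvalues are 0, 3.
μ=0: eigenvector (1, 3).
μ=3: eigenvector (-1, -2).
P = [[1, -1], [3, -2]], D = diag(0, 3), P⁻¹ = [[-2, 1], [-3, 1]].
B³ = P·diag(0, 27)·P⁻¹ = [[81, -27], [162, -54]].
The requested entry is 81.

81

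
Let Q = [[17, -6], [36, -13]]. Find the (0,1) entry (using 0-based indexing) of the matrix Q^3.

Characteristic polynomial: t^2 - 4t - 5 = (t - 5)(t + 1), so the eigenvalues are -1, 5.
t=-1: eigenvector (1, 3).
t=5: eigenvector (-1, -2).
P = [[1, -1], [3, -2]], D = diag(-1, 5), P⁻¹ = [[-2, 1], [-3, 1]].
Q³ = P·diag(-1, 125)·P⁻¹ = [[377, -126], [756, -253]].
The requested entry is -126.

-126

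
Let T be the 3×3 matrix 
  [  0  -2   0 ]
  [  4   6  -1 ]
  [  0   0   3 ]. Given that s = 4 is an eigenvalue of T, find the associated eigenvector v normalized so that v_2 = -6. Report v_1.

3

T − 4I = [[-4, -2, 0], [4, 2, -1], [0, 0, -1]].
Solving (T − 4I)v = 0 gives the eigenspace spanned by (3, -6, 0).
With v_2 = -6, v = (3, -6, 0), so v_1 = 3.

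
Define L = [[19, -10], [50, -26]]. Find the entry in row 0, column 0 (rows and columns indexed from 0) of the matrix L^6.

-186619

Characteristic polynomial: s^2 + 7s + 6 = (s + 1)(s + 6), so the eigenvalues are -6, -1.
s=-6: eigenvector (2, 5).
s=-1: eigenvector (1, 2).
P = [[2, 1], [5, 2]], D = diag(-6, -1), P⁻¹ = [[-2, 1], [5, -2]].
L⁶ = P·diag(46656, 1)·P⁻¹ = [[-186619, 93310], [-466550, 233276]].
The requested entry is -186619.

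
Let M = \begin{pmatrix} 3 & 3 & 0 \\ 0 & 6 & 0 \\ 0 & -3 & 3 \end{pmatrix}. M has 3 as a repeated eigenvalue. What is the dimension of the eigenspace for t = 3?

2

M − 3I = [[0, 3, 0], [0, 3, 0], [0, -3, 0]].
This matrix has rank 1, so its null space has dimension 3 − 1 = 2.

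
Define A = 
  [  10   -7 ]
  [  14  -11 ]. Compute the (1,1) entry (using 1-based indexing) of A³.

118

Characteristic polynomial: t^2 + t - 12 = (t - 3)(t + 4), so the eigenvalues are -4, 3.
t=-4: eigenvector (1, 2).
t=3: eigenvector (-1, -1).
P = [[1, -1], [2, -1]], D = diag(-4, 3), P⁻¹ = [[-1, 1], [-2, 1]].
A³ = P·diag(-64, 27)·P⁻¹ = [[118, -91], [182, -155]].
The requested entry is 118.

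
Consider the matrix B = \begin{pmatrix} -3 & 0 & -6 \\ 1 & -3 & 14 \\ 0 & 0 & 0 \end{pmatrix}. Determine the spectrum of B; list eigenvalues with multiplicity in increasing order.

-3, -3, 0

Characteristic polynomial: p(μ) = μ^3 + 6μ^2 + 9μ = μ(μ + 3)^2.
Roots (with multiplicity): -3, -3, 0.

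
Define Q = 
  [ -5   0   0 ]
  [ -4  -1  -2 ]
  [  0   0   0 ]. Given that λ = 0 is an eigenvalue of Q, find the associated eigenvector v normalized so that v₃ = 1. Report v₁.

0

Q = [[-5, 0, 0], [-4, -1, -2], [0, 0, 0]].
Solving (Q)v = 0 gives the eigenspace spanned by (0, -2, 1).
With v₃ = 1, v = (0, -2, 1), so v₁ = 0.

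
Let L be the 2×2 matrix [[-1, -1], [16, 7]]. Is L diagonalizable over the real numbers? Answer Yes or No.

Characteristic polynomial: p(r) = r^2 - 6r + 9 = (r - 3)^2.
r = 3 has algebraic multiplicity 2; rank(L − 3I) = 1, so geometric multiplicity = 1.
Geometric multiplicity < algebraic multiplicity, so L is not diagonalizable.

No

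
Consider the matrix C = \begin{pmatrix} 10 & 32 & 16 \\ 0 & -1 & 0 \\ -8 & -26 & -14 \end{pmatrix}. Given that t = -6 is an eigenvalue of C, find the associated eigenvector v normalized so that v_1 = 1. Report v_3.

C + 6I = [[16, 32, 16], [0, 5, 0], [-8, -26, -8]].
Solving (C + 6I)v = 0 gives the eigenspace spanned by (1, 0, -1).
With v_1 = 1, v = (1, 0, -1), so v_3 = -1.

-1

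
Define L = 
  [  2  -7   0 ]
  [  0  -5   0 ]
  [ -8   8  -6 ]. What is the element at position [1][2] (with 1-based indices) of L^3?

Characteristic polynomial: s^3 + 9s^2 + 8s - 60 = (s - 2)(s + 5)(s + 6), so the eigenvalues are -6, -5, 2.
s=2: eigenvector (1, 0, -1).
s=-6: eigenvector (0, 0, 1).
s=-5: eigenvector (1, 1, 0).
P = [[1, 0, 1], [0, 0, 1], [-1, 1, 0]], D = diag(2, -6, -5), P⁻¹ = [[1, -1, 0], [1, -1, 1], [0, 1, 0]].
L³ = P·diag(8, -216, -125)·P⁻¹ = [[8, -133, 0], [0, -125, 0], [-224, 224, -216]].
The requested entry is -133.

-133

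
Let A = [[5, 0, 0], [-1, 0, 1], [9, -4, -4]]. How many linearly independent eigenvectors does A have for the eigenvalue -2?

A + 2I = [[7, 0, 0], [-1, 2, 1], [9, -4, -2]].
This matrix has rank 2, so its null space has dimension 3 − 2 = 1.

1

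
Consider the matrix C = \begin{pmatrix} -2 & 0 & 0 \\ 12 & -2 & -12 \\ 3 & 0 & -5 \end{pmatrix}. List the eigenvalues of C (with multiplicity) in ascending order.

Characteristic polynomial: p(μ) = μ^3 + 9μ^2 + 24μ + 20 = (μ + 2)^2(μ + 5).
Roots (with multiplicity): -5, -2, -2.

-5, -2, -2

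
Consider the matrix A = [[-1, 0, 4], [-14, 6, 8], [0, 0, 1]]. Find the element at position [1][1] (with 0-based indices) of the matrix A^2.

36

Characteristic polynomial: λ^3 - 6λ^2 - λ + 6 = (λ - 6)(λ - 1)(λ + 1), so the eigenvalues are -1, 1, 6.
λ=-1: eigenvector (1, 2, 0).
λ=6: eigenvector (0, 1, 0).
λ=1: eigenvector (2, 4, 1).
P = [[1, 0, 2], [2, 1, 4], [0, 0, 1]], D = diag(-1, 6, 1), P⁻¹ = [[1, 0, -2], [-2, 1, 0], [0, 0, 1]].
A² = P·diag(1, 36, 1)·P⁻¹ = [[1, 0, 0], [-70, 36, 0], [0, 0, 1]].
The requested entry is 36.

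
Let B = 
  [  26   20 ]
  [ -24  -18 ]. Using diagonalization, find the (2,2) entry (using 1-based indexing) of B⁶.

-232896

Characteristic polynomial: μ^2 - 8μ + 12 = (μ - 6)(μ - 2), so the eigenvalues are 2, 6.
μ=6: eigenvector (1, -1).
μ=2: eigenvector (-5, 6).
P = [[1, -5], [-1, 6]], D = diag(6, 2), P⁻¹ = [[6, 5], [1, 1]].
B⁶ = P·diag(46656, 64)·P⁻¹ = [[279616, 232960], [-279552, -232896]].
The requested entry is -232896.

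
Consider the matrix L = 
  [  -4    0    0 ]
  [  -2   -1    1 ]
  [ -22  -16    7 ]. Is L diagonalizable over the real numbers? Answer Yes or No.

Characteristic polynomial: p(λ) = λ^3 - 2λ^2 - 15λ + 36 = (λ - 3)^2(λ + 4).
λ = 3 has algebraic multiplicity 2; rank(L − 3I) = 2, so geometric multiplicity = 1.
Geometric multiplicity < algebraic multiplicity, so L is not diagonalizable.

No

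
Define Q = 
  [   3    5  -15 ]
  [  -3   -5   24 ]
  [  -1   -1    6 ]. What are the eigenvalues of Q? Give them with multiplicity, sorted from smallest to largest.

Characteristic polynomial: p(r) = r^3 - 4r^2 - 3r + 18 = (r - 3)^2(r + 2).
Roots (with multiplicity): -2, 3, 3.

-2, 3, 3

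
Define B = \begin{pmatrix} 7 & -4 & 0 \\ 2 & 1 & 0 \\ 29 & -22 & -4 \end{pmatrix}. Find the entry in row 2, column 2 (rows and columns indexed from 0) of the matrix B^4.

256

Characteristic polynomial: r^3 - 4r^2 - 17r + 60 = (r - 5)(r - 3)(r + 4), so the eigenvalues are -4, 3, 5.
r=5: eigenvector (2, 1, 4).
r=-4: eigenvector (0, 0, 1).
r=3: eigenvector (1, 1, 1).
P = [[2, 0, 1], [1, 0, 1], [4, 1, 1]], D = diag(5, -4, 3), P⁻¹ = [[1, -1, 0], [-3, 2, 1], [-1, 2, 0]].
B⁴ = P·diag(625, 256, 81)·P⁻¹ = [[1169, -1088, 0], [544, -463, 0], [1651, -1826, 256]].
The requested entry is 256.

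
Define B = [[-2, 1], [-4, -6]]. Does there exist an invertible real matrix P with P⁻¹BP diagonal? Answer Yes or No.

Characteristic polynomial: p(λ) = λ^2 + 8λ + 16 = (λ + 4)^2.
λ = -4 has algebraic multiplicity 2; rank(B + 4I) = 1, so geometric multiplicity = 1.
Geometric multiplicity < algebraic multiplicity, so B is not diagonalizable.

No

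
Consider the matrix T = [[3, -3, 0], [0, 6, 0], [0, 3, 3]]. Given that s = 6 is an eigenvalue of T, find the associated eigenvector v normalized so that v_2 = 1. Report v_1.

T − 6I = [[-3, -3, 0], [0, 0, 0], [0, 3, -3]].
Solving (T − 6I)v = 0 gives the eigenspace spanned by (-1, 1, 1).
With v_2 = 1, v = (-1, 1, 1), so v_1 = -1.

-1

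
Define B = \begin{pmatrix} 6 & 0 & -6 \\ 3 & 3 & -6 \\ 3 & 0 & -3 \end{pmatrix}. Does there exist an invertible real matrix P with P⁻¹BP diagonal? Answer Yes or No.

Characteristic polynomial: p(r) = r^3 - 6r^2 + 9r = r(r - 3)^2.
r = 3 has algebraic multiplicity 2; rank(B − 3I) = 1, so geometric multiplicity = 2.
Every eigenvalue has geometric = algebraic multiplicity, so B is diagonalizable.

Yes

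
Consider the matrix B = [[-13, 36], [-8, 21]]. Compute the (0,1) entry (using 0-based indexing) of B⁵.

Characteristic polynomial: r^2 - 8r + 15 = (r - 5)(r - 3), so the eigenvalues are 3, 5.
r=5: eigenvector (2, 1).
r=3: eigenvector (9, 4).
P = [[2, 9], [1, 4]], D = diag(5, 3), P⁻¹ = [[-4, 9], [1, -2]].
B⁵ = P·diag(3125, 243)·P⁻¹ = [[-22813, 51876], [-11528, 26181]].
The requested entry is 51876.

51876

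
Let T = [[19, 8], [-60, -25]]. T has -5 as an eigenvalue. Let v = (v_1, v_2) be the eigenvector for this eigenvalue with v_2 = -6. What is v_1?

T + 5I = [[24, 8], [-60, -20]].
Solving (T + 5I)v = 0 gives the eigenspace spanned by (2, -6).
With v_2 = -6, v = (2, -6), so v_1 = 2.

2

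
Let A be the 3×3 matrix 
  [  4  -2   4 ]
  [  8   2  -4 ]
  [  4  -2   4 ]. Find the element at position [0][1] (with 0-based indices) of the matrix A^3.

-152

Characteristic polynomial: r^3 - 10r^2 + 24r = r(r - 6)(r - 4), so the eigenvalues are 0, 4, 6.
r=4: eigenvector (1, 2, 1).
r=6: eigenvector (1, 1, 1).
r=0: eigenvector (0, -2, -1).
P = [[1, 1, 0], [2, 1, -2], [1, 1, -1]], D = diag(4, 6, 0), P⁻¹ = [[1, 1, -2], [0, -1, 2], [1, 0, -1]].
A³ = P·diag(64, 216, 0)·P⁻¹ = [[64, -152, 304], [128, -88, 176], [64, -152, 304]].
The requested entry is -152.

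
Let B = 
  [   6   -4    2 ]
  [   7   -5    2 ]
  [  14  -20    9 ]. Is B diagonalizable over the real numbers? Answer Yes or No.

Yes

Characteristic polynomial: p(s) = s^3 - 10s^2 + 19s + 30 = (s - 6)(s - 5)(s + 1).
All 3 eigenvalues are distinct, so B is diagonalizable.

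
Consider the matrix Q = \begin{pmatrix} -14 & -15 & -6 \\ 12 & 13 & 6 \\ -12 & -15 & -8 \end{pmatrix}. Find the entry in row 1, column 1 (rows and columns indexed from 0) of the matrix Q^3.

Characteristic polynomial: r^3 + 9r^2 + 24r + 20 = (r + 2)^2(r + 5), so the eigenvalues are -5, -2, -2.
r=-2: eigenvector (1, 0, -2).
r=-2: eigenvector (-2, 2, -1).
r=-5: eigenvector (1, -1, 1).
P = [[1, -2, 1], [0, 2, -1], [-2, -1, 1]], D = diag(-2, -2, -5), P⁻¹ = [[1, 1, 0], [2, 3, 1], [4, 5, 2]].
Q³ = P·diag(-8, -8, -125)·P⁻¹ = [[-476, -585, -234], [468, 577, 234], [-468, -585, -242]].
The requested entry is 577.

577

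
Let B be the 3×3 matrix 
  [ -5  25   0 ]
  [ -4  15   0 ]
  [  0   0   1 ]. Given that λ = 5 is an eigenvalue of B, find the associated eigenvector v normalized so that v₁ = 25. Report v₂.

10

B − 5I = [[-10, 25, 0], [-4, 10, 0], [0, 0, -4]].
Solving (B − 5I)v = 0 gives the eigenspace spanned by (25, 10, 0).
With v₁ = 25, v = (25, 10, 0), so v₂ = 10.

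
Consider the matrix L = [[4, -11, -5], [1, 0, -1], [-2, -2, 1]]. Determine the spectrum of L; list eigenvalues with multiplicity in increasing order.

-1, 3, 3

Characteristic polynomial: p(λ) = λ^3 - 5λ^2 + 3λ + 9 = (λ - 3)^2(λ + 1).
Roots (with multiplicity): -1, 3, 3.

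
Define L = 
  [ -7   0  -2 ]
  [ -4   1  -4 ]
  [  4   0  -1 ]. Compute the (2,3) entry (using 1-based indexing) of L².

Characteristic polynomial: t^3 + 7t^2 + 7t - 15 = (t - 1)(t + 3)(t + 5), so the eigenvalues are -5, -3, 1.
t=-3: eigenvector (-1, 1, 2).
t=1: eigenvector (0, 1, 0).
t=-5: eigenvector (1, 0, -1).
P = [[-1, 0, 1], [1, 1, 0], [2, 0, -1]], D = diag(-3, 1, -5), P⁻¹ = [[1, 0, 1], [-1, 1, -1], [2, 0, 1]].
L² = P·diag(9, 1, 25)·P⁻¹ = [[41, 0, 16], [8, 1, 8], [-32, 0, -7]].
The requested entry is 8.

8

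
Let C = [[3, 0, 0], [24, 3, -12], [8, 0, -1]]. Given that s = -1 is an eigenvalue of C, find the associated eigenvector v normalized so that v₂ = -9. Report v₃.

C + 1I = [[4, 0, 0], [24, 4, -12], [8, 0, 0]].
Solving (C + 1I)v = 0 gives the eigenspace spanned by (0, -9, -3).
With v₂ = -9, v = (0, -9, -3), so v₃ = -3.

-3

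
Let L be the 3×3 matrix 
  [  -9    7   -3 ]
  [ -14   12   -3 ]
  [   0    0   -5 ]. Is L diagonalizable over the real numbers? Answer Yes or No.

Characteristic polynomial: p(λ) = λ^3 + 2λ^2 - 25λ - 50 = (λ - 5)(λ + 2)(λ + 5).
All 3 eigenvalues are distinct, so L is diagonalizable.

Yes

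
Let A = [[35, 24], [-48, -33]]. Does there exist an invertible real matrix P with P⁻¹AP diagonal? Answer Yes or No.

Characteristic polynomial: p(μ) = μ^2 - 2μ - 3 = (μ - 3)(μ + 1).
All 2 eigenvalues are distinct, so A is diagonalizable.

Yes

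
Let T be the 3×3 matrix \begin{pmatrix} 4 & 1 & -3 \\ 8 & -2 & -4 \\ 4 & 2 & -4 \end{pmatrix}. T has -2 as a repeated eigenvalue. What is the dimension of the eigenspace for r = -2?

1

T + 2I = [[6, 1, -3], [8, 0, -4], [4, 2, -2]].
This matrix has rank 2, so its null space has dimension 3 − 2 = 1.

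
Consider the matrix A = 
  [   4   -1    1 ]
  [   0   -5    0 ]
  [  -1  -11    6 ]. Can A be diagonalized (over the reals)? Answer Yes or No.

No

Characteristic polynomial: p(λ) = λ^3 - 5λ^2 - 25λ + 125 = (λ - 5)^2(λ + 5).
λ = 5 has algebraic multiplicity 2; rank(A − 5I) = 2, so geometric multiplicity = 1.
Geometric multiplicity < algebraic multiplicity, so A is not diagonalizable.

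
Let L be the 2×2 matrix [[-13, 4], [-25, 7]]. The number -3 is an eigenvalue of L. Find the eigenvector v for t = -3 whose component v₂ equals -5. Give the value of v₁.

L + 3I = [[-10, 4], [-25, 10]].
Solving (L + 3I)v = 0 gives the eigenspace spanned by (-2, -5).
With v₂ = -5, v = (-2, -5), so v₁ = -2.

-2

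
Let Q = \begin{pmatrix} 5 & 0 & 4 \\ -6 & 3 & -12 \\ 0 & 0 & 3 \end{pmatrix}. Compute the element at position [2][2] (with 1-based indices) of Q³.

Characteristic polynomial: s^3 - 11s^2 + 39s - 45 = (s - 5)(s - 3)^2, so the eigenvalues are 3, 3, 5.
s=5: eigenvector (1, -3, 0).
s=3: eigenvector (0, 1, 0).
s=3: eigenvector (-2, 7, 1).
P = [[1, 0, -2], [-3, 1, 7], [0, 0, 1]], D = diag(5, 3, 3), P⁻¹ = [[1, 0, 2], [3, 1, -1], [0, 0, 1]].
Q³ = P·diag(125, 27, 27)·P⁻¹ = [[125, 0, 196], [-294, 27, -588], [0, 0, 27]].
The requested entry is 27.

27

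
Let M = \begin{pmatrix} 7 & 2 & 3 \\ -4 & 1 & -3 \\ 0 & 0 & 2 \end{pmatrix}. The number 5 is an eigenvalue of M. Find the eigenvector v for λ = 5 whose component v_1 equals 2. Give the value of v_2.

M − 5I = [[2, 2, 3], [-4, -4, -3], [0, 0, -3]].
Solving (M − 5I)v = 0 gives the eigenspace spanned by (2, -2, 0).
With v_1 = 2, v = (2, -2, 0), so v_2 = -2.

-2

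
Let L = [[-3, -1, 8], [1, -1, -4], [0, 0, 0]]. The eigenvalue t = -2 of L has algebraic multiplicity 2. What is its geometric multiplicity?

L + 2I = [[-1, -1, 8], [1, 1, -4], [0, 0, 2]].
This matrix has rank 2, so its null space has dimension 3 − 2 = 1.

1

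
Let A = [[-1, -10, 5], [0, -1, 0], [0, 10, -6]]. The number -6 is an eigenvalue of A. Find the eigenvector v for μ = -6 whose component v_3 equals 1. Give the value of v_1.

A + 6I = [[5, -10, 5], [0, 5, 0], [0, 10, 0]].
Solving (A + 6I)v = 0 gives the eigenspace spanned by (-1, 0, 1).
With v_3 = 1, v = (-1, 0, 1), so v_1 = -1.

-1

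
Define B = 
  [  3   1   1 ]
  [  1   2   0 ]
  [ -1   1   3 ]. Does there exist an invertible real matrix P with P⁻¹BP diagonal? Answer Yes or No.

No

Characteristic polynomial: p(r) = r^3 - 8r^2 + 21r - 18 = (r - 3)^2(r - 2).
r = 3 has algebraic multiplicity 2; rank(B − 3I) = 2, so geometric multiplicity = 1.
Geometric multiplicity < algebraic multiplicity, so B is not diagonalizable.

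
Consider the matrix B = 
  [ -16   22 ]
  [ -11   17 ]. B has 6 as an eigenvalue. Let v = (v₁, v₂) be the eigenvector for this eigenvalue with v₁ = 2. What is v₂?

B − 6I = [[-22, 22], [-11, 11]].
Solving (B − 6I)v = 0 gives the eigenspace spanned by (2, 2).
With v₁ = 2, v = (2, 2), so v₂ = 2.

2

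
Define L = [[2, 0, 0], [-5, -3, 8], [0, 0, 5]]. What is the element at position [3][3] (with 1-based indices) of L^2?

25

Characteristic polynomial: μ^3 - 4μ^2 - 11μ + 30 = (μ - 5)(μ - 2)(μ + 3), so the eigenvalues are -3, 2, 5.
μ=2: eigenvector (1, -1, 0).
μ=5: eigenvector (0, 1, 1).
μ=-3: eigenvector (0, 1, 0).
P = [[1, 0, 0], [-1, 1, 1], [0, 1, 0]], D = diag(2, 5, -3), P⁻¹ = [[1, 0, 0], [0, 0, 1], [1, 1, -1]].
L² = P·diag(4, 25, 9)·P⁻¹ = [[4, 0, 0], [5, 9, 16], [0, 0, 25]].
The requested entry is 25.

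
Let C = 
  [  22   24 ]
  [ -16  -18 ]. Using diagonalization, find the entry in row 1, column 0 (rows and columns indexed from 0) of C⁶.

Characteristic polynomial: r^2 - 4r - 12 = (r - 6)(r + 2), so the eigenvalues are -2, 6.
r=-2: eigenvector (1, -1).
r=6: eigenvector (3, -2).
P = [[1, 3], [-1, -2]], D = diag(-2, 6), P⁻¹ = [[-2, -3], [1, 1]].
C⁶ = P·diag(64, 46656)·P⁻¹ = [[139840, 139776], [-93184, -93120]].
The requested entry is -93184.

-93184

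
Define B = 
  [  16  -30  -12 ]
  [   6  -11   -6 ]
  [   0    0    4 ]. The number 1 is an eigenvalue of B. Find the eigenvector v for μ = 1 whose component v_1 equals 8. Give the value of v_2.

B − 1I = [[15, -30, -12], [6, -12, -6], [0, 0, 3]].
Solving (B − 1I)v = 0 gives the eigenspace spanned by (8, 4, 0).
With v_1 = 8, v = (8, 4, 0), so v_2 = 4.

4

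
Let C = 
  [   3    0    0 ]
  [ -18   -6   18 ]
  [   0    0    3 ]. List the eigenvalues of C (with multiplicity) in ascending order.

Characteristic polynomial: p(λ) = λ^3 - 27λ + 54 = (λ - 3)^2(λ + 6).
Roots (with multiplicity): -6, 3, 3.

-6, 3, 3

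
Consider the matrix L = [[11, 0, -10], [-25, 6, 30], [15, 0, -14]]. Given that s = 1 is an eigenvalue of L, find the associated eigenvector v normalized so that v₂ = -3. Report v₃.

L − 1I = [[10, 0, -10], [-25, 5, 30], [15, 0, -15]].
Solving (L − 1I)v = 0 gives the eigenspace spanned by (3, -3, 3).
With v₂ = -3, v = (3, -3, 3), so v₃ = 3.

3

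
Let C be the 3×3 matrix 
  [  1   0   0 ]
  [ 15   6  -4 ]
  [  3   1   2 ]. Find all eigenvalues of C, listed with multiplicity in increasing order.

Characteristic polynomial: p(μ) = μ^3 - 9μ^2 + 24μ - 16 = (μ - 4)^2(μ - 1).
Roots (with multiplicity): 1, 4, 4.

1, 4, 4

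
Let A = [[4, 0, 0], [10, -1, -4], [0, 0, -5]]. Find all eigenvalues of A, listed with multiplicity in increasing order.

Characteristic polynomial: p(t) = t^3 + 2t^2 - 19t - 20 = (t - 4)(t + 1)(t + 5).
Roots (with multiplicity): -5, -1, 4.

-5, -1, 4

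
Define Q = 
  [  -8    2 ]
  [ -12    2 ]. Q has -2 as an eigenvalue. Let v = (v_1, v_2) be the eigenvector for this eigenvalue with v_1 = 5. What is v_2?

15

Q + 2I = [[-6, 2], [-12, 4]].
Solving (Q + 2I)v = 0 gives the eigenspace spanned by (5, 15).
With v_1 = 5, v = (5, 15), so v_2 = 15.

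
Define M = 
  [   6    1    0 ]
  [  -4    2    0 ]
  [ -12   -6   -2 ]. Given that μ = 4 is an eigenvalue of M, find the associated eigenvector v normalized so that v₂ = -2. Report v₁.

M − 4I = [[2, 1, 0], [-4, -2, 0], [-12, -6, -6]].
Solving (M − 4I)v = 0 gives the eigenspace spanned by (1, -2, 0).
With v₂ = -2, v = (1, -2, 0), so v₁ = 1.

1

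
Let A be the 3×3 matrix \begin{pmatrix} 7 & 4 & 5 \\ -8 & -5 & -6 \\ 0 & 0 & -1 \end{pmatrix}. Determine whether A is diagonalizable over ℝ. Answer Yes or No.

No

Characteristic polynomial: p(t) = t^3 - t^2 - 5t - 3 = (t - 3)(t + 1)^2.
t = -1 has algebraic multiplicity 2; rank(A + 1I) = 2, so geometric multiplicity = 1.
Geometric multiplicity < algebraic multiplicity, so A is not diagonalizable.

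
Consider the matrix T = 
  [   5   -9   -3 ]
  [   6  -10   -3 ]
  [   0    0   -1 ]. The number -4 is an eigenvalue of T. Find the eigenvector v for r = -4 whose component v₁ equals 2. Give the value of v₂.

T + 4I = [[9, -9, -3], [6, -6, -3], [0, 0, 3]].
Solving (T + 4I)v = 0 gives the eigenspace spanned by (2, 2, 0).
With v₁ = 2, v = (2, 2, 0), so v₂ = 2.

2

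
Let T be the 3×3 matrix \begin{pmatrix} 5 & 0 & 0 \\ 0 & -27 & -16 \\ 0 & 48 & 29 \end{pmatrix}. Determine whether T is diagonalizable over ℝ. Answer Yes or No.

Yes

Characteristic polynomial: p(r) = r^3 - 7r^2 - 5r + 75 = (r - 5)^2(r + 3).
r = 5 has algebraic multiplicity 2; rank(T − 5I) = 1, so geometric multiplicity = 2.
Every eigenvalue has geometric = algebraic multiplicity, so T is diagonalizable.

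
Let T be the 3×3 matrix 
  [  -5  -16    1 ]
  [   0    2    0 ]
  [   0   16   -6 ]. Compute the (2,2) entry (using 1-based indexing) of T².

Characteristic polynomial: r^3 + 9r^2 + 8r - 60 = (r - 2)(r + 5)(r + 6), so the eigenvalues are -6, -5, 2.
r=-6: eigenvector (-1, 0, 1).
r=2: eigenvector (-2, 1, 2).
r=-5: eigenvector (1, 0, 0).
P = [[-1, -2, 1], [0, 1, 0], [1, 2, 0]], D = diag(-6, 2, -5), P⁻¹ = [[0, -2, 1], [0, 1, 0], [1, 0, 1]].
T² = P·diag(36, 4, 25)·P⁻¹ = [[25, 64, -11], [0, 4, 0], [0, -64, 36]].
The requested entry is 4.

4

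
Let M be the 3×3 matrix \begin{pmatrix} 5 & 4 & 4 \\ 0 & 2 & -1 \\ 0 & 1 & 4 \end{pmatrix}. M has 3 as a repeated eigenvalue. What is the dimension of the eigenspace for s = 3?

M − 3I = [[2, 4, 4], [0, -1, -1], [0, 1, 1]].
This matrix has rank 2, so its null space has dimension 3 − 2 = 1.

1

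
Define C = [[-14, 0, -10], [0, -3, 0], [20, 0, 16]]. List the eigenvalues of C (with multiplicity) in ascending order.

Characteristic polynomial: p(λ) = λ^3 + λ^2 - 30λ - 72 = (λ - 6)(λ + 3)(λ + 4).
Roots (with multiplicity): -4, -3, 6.

-4, -3, 6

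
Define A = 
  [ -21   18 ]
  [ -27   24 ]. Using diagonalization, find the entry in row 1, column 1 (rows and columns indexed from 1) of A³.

Characteristic polynomial: λ^2 - 3λ - 18 = (λ - 6)(λ + 3), so the eigenvalues are -3, 6.
λ=-3: eigenvector (1, 1).
λ=6: eigenvector (2, 3).
P = [[1, 2], [1, 3]], D = diag(-3, 6), P⁻¹ = [[3, -2], [-1, 1]].
A³ = P·diag(-27, 216)·P⁻¹ = [[-513, 486], [-729, 702]].
The requested entry is -513.

-513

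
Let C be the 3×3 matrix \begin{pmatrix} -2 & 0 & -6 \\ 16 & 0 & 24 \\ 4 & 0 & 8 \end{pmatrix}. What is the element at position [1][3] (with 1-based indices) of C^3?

-168

Characteristic polynomial: μ^3 - 6μ^2 + 8μ = μ(μ - 4)(μ - 2), so the eigenvalues are 0, 2, 4.
μ=0: eigenvector (0, 1, 0).
μ=4: eigenvector (1, -2, -1).
μ=2: eigenvector (3, 0, -2).
P = [[0, 1, 3], [1, -2, 0], [0, -1, -2]], D = diag(0, 4, 2), P⁻¹ = [[-4, 1, -6], [-2, 0, -3], [1, 0, 1]].
C³ = P·diag(0, 64, 8)·P⁻¹ = [[-104, 0, -168], [256, 0, 384], [112, 0, 176]].
The requested entry is -168.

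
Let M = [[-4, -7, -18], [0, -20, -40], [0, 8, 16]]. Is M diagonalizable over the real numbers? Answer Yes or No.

Characteristic polynomial: p(t) = t^3 + 8t^2 + 16t = t(t + 4)^2.
t = -4 has algebraic multiplicity 2; rank(M + 4I) = 2, so geometric multiplicity = 1.
Geometric multiplicity < algebraic multiplicity, so M is not diagonalizable.

No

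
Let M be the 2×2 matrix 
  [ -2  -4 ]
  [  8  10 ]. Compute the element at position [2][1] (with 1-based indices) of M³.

416

Characteristic polynomial: t^2 - 8t + 12 = (t - 6)(t - 2), so the eigenvalues are 2, 6.
t=6: eigenvector (1, -2).
t=2: eigenvector (1, -1).
P = [[1, 1], [-2, -1]], D = diag(6, 2), P⁻¹ = [[-1, -1], [2, 1]].
M³ = P·diag(216, 8)·P⁻¹ = [[-200, -208], [416, 424]].
The requested entry is 416.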